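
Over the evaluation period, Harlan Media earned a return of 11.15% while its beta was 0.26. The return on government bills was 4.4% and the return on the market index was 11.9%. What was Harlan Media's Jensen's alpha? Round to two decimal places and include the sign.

Market excess return = 11.9% − 4.4% = 7.50%
CAPM benchmark = R_f + β(R_m − R_f) = 4.4% + 0.26 × 7.5% = 6.3500%
α = actual − benchmark = 11.15% − 6.3500% = +4.80%

+4.80%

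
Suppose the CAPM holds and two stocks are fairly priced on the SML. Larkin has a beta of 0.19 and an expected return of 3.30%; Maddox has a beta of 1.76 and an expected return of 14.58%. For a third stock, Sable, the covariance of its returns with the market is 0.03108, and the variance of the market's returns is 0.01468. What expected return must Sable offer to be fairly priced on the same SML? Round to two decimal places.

MRP = (14.58% − 3.30%) / (1.76 − 0.19) = 7.1847%
R_f = 3.30% − 0.19 × 7.1847% = 1.9349%
β_Sable = Cov / Var(R_m) = 0.03108 / 0.01468 = 2.1172
E(R_Sable) = R_f + β × MRP = 1.9349% + 2.1172 × 7.1847% = 17.15%

17.15%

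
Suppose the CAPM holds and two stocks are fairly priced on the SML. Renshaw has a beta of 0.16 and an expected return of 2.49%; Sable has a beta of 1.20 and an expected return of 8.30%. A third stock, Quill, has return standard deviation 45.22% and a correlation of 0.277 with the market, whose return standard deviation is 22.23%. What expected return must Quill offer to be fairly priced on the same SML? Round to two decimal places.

MRP = (8.30% − 2.49%) / (1.20 − 0.16) = 5.5865%
R_f = 2.49% − 0.16 × 5.5865% = 1.5962%
β_Quill = ρ·σ_i/σ_m = 0.277 × 45.22 / 22.23 = 0.5635
E(R_Quill) = R_f + β × MRP = 1.5962% + 0.5635 × 5.5865% = 4.74%

4.74%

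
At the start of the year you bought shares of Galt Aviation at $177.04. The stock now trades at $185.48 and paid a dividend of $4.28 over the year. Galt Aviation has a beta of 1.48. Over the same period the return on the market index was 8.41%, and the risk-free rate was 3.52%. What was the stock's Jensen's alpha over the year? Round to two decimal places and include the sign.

Realised HPR = (P1 + D1 − P0) / P0 = (185.48 + 4.28 − 177.04) / 177.04 = 12.72 / 177.04 = 7.1848%
MRP = 8.41% − 3.52% = 4.89%
CAPM required = R_f + β·MRP = 3.52% + 1.48 × 4.89% = 10.7572%
α = realised − required = 7.1848% − 10.7572% = -3.57%

-3.57%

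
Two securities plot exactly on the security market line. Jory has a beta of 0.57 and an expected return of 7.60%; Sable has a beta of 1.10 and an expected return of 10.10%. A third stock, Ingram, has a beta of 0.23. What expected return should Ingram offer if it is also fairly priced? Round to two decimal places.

6.00%

MRP (SML slope) = (10.10% − 7.60%) / (1.10 − 0.57) = 2.50% / 0.53 = 4.7170%
R_f (intercept) = 7.60% − 0.57 × 4.7170% = 4.9113%
E(R_Ingram) = R_f + β × MRP = 4.9113% + 0.23 × 4.7170% = 6.00%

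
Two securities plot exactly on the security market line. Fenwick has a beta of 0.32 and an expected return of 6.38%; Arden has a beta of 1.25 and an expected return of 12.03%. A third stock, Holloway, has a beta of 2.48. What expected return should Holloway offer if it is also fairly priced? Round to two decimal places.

19.50%

MRP (SML slope) = (12.03% − 6.38%) / (1.25 − 0.32) = 5.65% / 0.93 = 6.0753%
R_f (intercept) = 6.38% − 0.32 × 6.0753% = 4.4359%
E(R_Holloway) = R_f + β × MRP = 4.4359% + 2.48 × 6.0753% = 19.50%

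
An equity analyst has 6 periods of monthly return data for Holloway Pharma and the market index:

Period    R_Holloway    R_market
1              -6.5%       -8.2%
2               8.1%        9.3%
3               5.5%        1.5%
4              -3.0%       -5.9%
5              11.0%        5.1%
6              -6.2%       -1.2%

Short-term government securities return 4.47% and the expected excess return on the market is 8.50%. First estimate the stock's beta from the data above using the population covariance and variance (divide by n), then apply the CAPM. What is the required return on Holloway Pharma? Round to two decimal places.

12.93%

Mean R_i = (-6.5 + 8.1 + 5.5 − 3.0 + 11.0 − 6.2) / 6 = 1.4833%
Mean R_m = (-8.2 + 9.3 + 1.5 − 5.9 + 5.1 − 1.2) / 6 = 0.1000%
Σ(R_i − R̄_i)(R_m − R̄_m) = 217.2300  ⇒  Cov = 217.2300 / 6 = 36.2050
Σ(R_m − R̄_m)² = 218.1800  ⇒  Var(R_m) = 218.1800 / 6 = 36.3633
β = Cov / Var(R_m) = 36.2050 / 36.3633 = 0.9956
E(R) = R_f + β × MRP = 4.47% + 0.9956 × 8.50% = 12.93%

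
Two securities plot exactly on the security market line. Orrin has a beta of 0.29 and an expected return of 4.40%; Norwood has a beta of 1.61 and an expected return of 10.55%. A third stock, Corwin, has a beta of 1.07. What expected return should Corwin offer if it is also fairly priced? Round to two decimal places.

MRP (SML slope) = (10.55% − 4.40%) / (1.61 − 0.29) = 6.15% / 1.32 = 4.6591%
R_f (intercept) = 4.40% − 0.29 × 4.6591% = 3.0489%
E(R_Corwin) = R_f + β × MRP = 3.0489% + 1.07 × 4.6591% = 8.03%

8.03%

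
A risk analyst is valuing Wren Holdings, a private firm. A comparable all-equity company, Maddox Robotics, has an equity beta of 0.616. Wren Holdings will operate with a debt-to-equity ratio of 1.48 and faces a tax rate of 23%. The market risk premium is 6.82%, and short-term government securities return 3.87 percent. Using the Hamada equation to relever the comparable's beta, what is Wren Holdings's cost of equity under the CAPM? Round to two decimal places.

β_L = β_U × [1 + (1 − t)(D/E)] = 0.616 × [1 + (1 − 0.23) × 1.48]
    = 0.616 × [1 + 0.77 × 1.48] = 0.616 × 2.1396 = 1.3180
E(R) = R_f + β_L × MRP = 3.87% + 1.3180 × 6.82% = 12.86%

12.86%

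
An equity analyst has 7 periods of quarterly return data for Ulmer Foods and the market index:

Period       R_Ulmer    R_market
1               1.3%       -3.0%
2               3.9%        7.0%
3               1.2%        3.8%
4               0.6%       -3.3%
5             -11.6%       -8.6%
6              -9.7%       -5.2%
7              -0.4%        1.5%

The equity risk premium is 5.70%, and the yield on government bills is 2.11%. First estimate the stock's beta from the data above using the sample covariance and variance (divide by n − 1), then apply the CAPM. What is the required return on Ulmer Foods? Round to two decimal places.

7.21%

Mean R_i = (1.3 + 3.9 + 1.2 + 0.6 − 11.6 − 9.7 − 0.4) / 7 = -2.1000%
Mean R_m = (-3.0 + 7.0 + 3.8 − 3.3 − 8.6 − 5.2 + 1.5) / 7 = -1.1143%
Σ(R_i − R̄_i)(R_m − R̄_m) = 159.2000  ⇒  Cov = 159.2000 / 6 = 26.5333
Σ(R_m − R̄_m)² = 177.8886  ⇒  Var(R_m) = 177.8886 / 6 = 29.6481
β = Cov / Var(R_m) = 26.5333 / 29.6481 = 0.8949
E(R) = R_f + β × MRP = 2.11% + 0.8949 × 5.70% = 7.21%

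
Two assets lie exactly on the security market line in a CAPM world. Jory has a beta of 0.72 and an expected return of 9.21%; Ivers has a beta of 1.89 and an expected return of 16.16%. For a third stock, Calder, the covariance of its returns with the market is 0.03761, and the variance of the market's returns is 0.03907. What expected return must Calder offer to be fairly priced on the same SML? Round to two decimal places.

MRP = (16.16% − 9.21%) / (1.89 − 0.72) = 5.9402%
R_f = 9.21% − 0.72 × 5.9402% = 4.9331%
β_Calder = Cov / Var(R_m) = 0.03761 / 0.03907 = 0.9626
E(R_Calder) = R_f + β × MRP = 4.9331% + 0.9626 × 5.9402% = 10.65%

10.65%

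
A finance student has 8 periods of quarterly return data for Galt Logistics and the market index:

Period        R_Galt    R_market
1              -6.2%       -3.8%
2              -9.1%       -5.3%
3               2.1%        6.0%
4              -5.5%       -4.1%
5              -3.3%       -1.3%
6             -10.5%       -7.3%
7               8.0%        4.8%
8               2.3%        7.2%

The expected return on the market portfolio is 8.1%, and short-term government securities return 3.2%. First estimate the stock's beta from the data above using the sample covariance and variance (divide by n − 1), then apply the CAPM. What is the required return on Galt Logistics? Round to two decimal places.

8.30%

Mean R_i = (-6.2 − 9.1 + 2.1 − 5.5 − 3.3 − 10.5 + 8.0 + 2.3) / 8 = -2.7750%
Mean R_m = (-3.8 − 5.3 + 6.0 − 4.1 − 1.3 − 7.3 + 4.8 + 7.2) / 8 = -0.4750%
Σ(R_i − R̄_i)(R_m − R̄_m) = 232.2950  ⇒  Cov = 232.2950 / 7 = 33.1850
Σ(R_m − R̄_m)² = 223.3950  ⇒  Var(R_m) = 223.3950 / 7 = 31.9136
β = Cov / Var(R_m) = 33.1850 / 31.9136 = 1.0398
MRP = 8.1% − 3.2% = 4.90%
E(R) = R_f + β × MRP = 3.2% + 1.0398 × 4.9% = 8.30%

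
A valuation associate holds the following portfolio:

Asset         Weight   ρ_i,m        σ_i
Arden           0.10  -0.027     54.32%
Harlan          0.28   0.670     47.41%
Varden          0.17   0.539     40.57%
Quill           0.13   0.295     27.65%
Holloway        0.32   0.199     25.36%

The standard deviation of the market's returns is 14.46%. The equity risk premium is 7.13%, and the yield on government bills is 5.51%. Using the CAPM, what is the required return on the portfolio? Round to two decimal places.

12.98%

β_Arden = -0.027 × 54.32% / 14.46% = -0.1014
β_Harlan = 0.670 × 47.41% / 14.46% = 2.1967
β_Varden = 0.539 × 40.57% / 14.46% = 1.5123
β_Quill = 0.295 × 27.65% / 14.46% = 0.5641
β_Holloway = 0.199 × 25.36% / 14.46% = 0.3490
β_P = Σ w_i β_i = 0.10×-0.1014 + 0.28×2.1967 + 0.17×1.5123 + 0.13×0.5641 + 0.32×0.3490 = 1.0470
E(R_P) = R_f + β_P × MRP = 5.51% + 1.0470 × 7.13% = 12.98%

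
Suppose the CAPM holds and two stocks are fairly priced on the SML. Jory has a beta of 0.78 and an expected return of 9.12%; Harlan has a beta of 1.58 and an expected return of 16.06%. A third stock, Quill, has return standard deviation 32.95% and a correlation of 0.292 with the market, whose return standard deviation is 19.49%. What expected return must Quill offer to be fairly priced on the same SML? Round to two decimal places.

6.64%

MRP = (16.06% − 9.12%) / (1.58 − 0.78) = 8.6750%
R_f = 9.12% − 0.78 × 8.6750% = 2.3535%
β_Quill = ρ·σ_i/σ_m = 0.292 × 32.95 / 19.49 = 0.4937
E(R_Quill) = R_f + β × MRP = 2.3535% + 0.4937 × 8.6750% = 6.64%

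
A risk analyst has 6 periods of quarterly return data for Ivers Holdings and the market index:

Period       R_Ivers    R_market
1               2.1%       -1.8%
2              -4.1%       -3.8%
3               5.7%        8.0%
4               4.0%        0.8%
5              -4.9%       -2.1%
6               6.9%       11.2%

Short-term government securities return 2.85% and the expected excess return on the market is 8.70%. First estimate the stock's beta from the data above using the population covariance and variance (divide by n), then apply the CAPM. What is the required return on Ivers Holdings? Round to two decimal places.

Mean R_i = (2.1 − 4.1 + 5.7 + 4.0 − 4.9 + 6.9) / 6 = 1.6167%
Mean R_m = (-1.8 − 3.8 + 8.0 + 0.8 − 2.1 + 11.2) / 6 = 2.0500%
Σ(R_i − R̄_i)(R_m − R̄_m) = 128.2850  ⇒  Cov = 128.2850 / 6 = 21.3808
Σ(R_m − R̄_m)² = 186.9550  ⇒  Var(R_m) = 186.9550 / 6 = 31.1592
β = Cov / Var(R_m) = 21.3808 / 31.1592 = 0.6862
E(R) = R_f + β × MRP = 2.85% + 0.6862 × 8.70% = 8.82%

8.82%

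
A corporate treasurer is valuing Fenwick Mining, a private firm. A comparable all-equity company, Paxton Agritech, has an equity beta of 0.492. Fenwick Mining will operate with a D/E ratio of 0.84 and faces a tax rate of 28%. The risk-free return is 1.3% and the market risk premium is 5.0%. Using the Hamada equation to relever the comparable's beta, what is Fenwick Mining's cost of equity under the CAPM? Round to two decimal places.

β_L = β_U × [1 + (1 − t)(D/E)] = 0.492 × [1 + (1 − 0.28) × 0.84]
    = 0.492 × [1 + 0.72 × 0.84] = 0.492 × 1.6048 = 0.7896
E(R) = R_f + β_L × MRP = 1.3% + 0.7896 × 5.0% = 5.25%

5.25%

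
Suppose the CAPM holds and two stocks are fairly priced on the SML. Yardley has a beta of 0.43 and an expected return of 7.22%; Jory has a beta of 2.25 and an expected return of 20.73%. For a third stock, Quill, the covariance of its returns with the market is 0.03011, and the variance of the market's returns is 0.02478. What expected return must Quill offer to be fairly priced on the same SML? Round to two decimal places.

13.05%

MRP = (20.73% − 7.22%) / (2.25 − 0.43) = 7.4231%
R_f = 7.22% − 0.43 × 7.4231% = 4.0281%
β_Quill = Cov / Var(R_m) = 0.03011 / 0.02478 = 1.2151
E(R_Quill) = R_f + β × MRP = 4.0281% + 1.2151 × 7.4231% = 13.05%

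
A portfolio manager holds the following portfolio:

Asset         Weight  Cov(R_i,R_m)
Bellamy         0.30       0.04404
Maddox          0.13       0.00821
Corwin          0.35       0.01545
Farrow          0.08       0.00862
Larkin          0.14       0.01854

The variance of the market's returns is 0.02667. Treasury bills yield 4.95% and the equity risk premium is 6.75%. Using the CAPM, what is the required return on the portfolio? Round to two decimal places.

β_Bellamy = 0.04404 / 0.02667 = 1.6513
β_Maddox = 0.00821 / 0.02667 = 0.3078
β_Corwin = 0.01545 / 0.02667 = 0.5793
β_Farrow = 0.00862 / 0.02667 = 0.3232
β_Larkin = 0.01854 / 0.02667 = 0.6952
β_P = Σ w_i β_i = 0.30×1.6513 + 0.13×0.3078 + 0.35×0.5793 + 0.08×0.3232 + 0.14×0.6952 = 0.8613
E(R_P) = R_f + β_P × MRP = 4.95% + 0.8613 × 6.75% = 10.76%

10.76%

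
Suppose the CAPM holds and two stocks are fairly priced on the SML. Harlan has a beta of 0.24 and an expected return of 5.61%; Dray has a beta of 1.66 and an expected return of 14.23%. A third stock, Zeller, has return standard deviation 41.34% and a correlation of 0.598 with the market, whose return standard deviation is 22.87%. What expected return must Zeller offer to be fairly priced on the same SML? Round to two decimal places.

10.71%

MRP = (14.23% − 5.61%) / (1.66 − 0.24) = 6.0704%
R_f = 5.61% − 0.24 × 6.0704% = 4.1531%
β_Zeller = ρ·σ_i/σ_m = 0.598 × 41.34 / 22.87 = 1.0809
E(R_Zeller) = R_f + β × MRP = 4.1531% + 1.0809 × 6.0704% = 10.71%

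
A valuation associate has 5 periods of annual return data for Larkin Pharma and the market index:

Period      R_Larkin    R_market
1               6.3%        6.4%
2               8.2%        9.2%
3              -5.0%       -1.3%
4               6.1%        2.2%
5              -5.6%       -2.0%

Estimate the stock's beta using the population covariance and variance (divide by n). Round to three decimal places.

Mean R_i = (6.3 + 8.2 − 5.0 + 6.1 − 5.6) / 5 = 2.0000%
Mean R_m = (6.4 + 9.2 − 1.3 + 2.2 − 2.0) / 5 = 2.9000%
Σ(R_i − R̄_i)(R_m − R̄_m) = 117.8800  ⇒  Cov = 117.8800 / 5 = 23.5760
Σ(R_m − R̄_m)² = 94.0800  ⇒  Var(R_m) = 94.0800 / 5 = 18.8160
β = Cov / Var(R_m) = 23.5760 / 18.8160 = 1.2530

1.253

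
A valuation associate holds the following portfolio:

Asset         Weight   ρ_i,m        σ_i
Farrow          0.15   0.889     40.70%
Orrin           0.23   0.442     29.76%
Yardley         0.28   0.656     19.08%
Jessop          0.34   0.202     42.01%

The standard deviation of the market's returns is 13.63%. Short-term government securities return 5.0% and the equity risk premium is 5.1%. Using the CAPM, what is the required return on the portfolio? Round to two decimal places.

β_Farrow = 0.889 × 40.70% / 13.63% = 2.6546
β_Orrin = 0.442 × 29.76% / 13.63% = 0.9651
β_Yardley = 0.656 × 19.08% / 13.63% = 0.9183
β_Jessop = 0.202 × 42.01% / 13.63% = 0.6226
β_P = Σ w_i β_i = 0.15×2.6546 + 0.23×0.9651 + 0.28×0.9183 + 0.34×0.6226 = 1.0890
E(R_P) = R_f + β_P × MRP = 5.0% + 1.0890 × 5.1% = 10.55%

10.55%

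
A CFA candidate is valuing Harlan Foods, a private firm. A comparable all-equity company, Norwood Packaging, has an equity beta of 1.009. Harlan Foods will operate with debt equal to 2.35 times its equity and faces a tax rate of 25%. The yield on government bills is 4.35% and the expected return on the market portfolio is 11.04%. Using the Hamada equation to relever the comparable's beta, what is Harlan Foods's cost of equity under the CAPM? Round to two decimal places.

β_L = β_U × [1 + (1 − t)(D/E)] = 1.009 × [1 + (1 − 0.25) × 2.35]
    = 1.009 × [1 + 0.75 × 2.35] = 1.009 × 2.7625 = 2.7874
MRP = 11.04% − 4.35% = 6.69%
E(R) = R_f + β_L × MRP = 4.35% + 2.7874 × 6.69% = 23.00%

23.00%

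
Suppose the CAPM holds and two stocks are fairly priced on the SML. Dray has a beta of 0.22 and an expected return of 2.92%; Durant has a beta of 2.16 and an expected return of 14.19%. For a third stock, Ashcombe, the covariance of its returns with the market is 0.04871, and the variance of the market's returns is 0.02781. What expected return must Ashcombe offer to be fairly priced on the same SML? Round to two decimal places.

11.82%

MRP = (14.19% − 2.92%) / (2.16 − 0.22) = 5.8093%
R_f = 2.92% − 0.22 × 5.8093% = 1.6420%
β_Ashcombe = Cov / Var(R_m) = 0.04871 / 0.02781 = 1.7515
E(R_Ashcombe) = R_f + β × MRP = 1.6420% + 1.7515 × 5.8093% = 11.82%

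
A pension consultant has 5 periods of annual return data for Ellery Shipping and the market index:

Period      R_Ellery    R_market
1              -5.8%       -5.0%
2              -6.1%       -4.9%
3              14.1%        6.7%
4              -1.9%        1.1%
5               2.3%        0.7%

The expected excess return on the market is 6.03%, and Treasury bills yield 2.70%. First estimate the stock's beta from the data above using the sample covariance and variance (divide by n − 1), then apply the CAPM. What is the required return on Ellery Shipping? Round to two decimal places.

Mean R_i = (-5.8 − 6.1 + 14.1 − 1.9 + 2.3) / 5 = 0.5200%
Mean R_m = (-5.0 − 4.9 + 6.7 + 1.1 + 0.7) / 5 = -0.2800%
Σ(R_i − R̄_i)(R_m − R̄_m) = 153.6080  ⇒  Cov = 153.6080 / 4 = 38.4020
Σ(R_m − R̄_m)² = 95.2080  ⇒  Var(R_m) = 95.2080 / 4 = 23.8020
β = Cov / Var(R_m) = 38.4020 / 23.8020 = 1.6134
E(R) = R_f + β × MRP = 2.70% + 1.6134 × 6.03% = 12.43%

12.43%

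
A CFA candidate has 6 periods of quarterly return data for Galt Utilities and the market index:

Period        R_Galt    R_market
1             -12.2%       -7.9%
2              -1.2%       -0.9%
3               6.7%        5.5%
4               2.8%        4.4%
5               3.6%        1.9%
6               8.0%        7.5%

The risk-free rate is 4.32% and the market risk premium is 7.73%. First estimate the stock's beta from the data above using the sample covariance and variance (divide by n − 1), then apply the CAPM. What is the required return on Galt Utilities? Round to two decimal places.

Mean R_i = (-12.2 − 1.2 + 6.7 + 2.8 + 3.6 + 8.0) / 6 = 1.2833%
Mean R_m = (-7.9 − 0.9 + 5.5 + 4.4 + 1.9 + 7.5) / 6 = 1.7500%
Σ(R_i − R̄_i)(R_m − R̄_m) = 199.9950  ⇒  Cov = 199.9950 / 5 = 39.9990
Σ(R_m − R̄_m)² = 154.3150  ⇒  Var(R_m) = 154.3150 / 5 = 30.8630
β = Cov / Var(R_m) = 39.9990 / 30.8630 = 1.2960
E(R) = R_f + β × MRP = 4.32% + 1.2960 × 7.73% = 14.34%

14.34%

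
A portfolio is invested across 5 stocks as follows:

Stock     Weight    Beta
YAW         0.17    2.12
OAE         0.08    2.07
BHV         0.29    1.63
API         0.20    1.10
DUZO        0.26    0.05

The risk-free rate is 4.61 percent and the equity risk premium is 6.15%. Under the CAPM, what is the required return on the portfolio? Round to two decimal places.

β_P = Σ w_i β_i = 0.17×2.12 + 0.08×2.07 + 0.29×1.63 + 0.20×1.10 + 0.26×0.05 = 1.2317
E(R_P) = R_f + β_P × MRP = 4.61% + 1.2317 × 6.15% = 12.18%

12.18%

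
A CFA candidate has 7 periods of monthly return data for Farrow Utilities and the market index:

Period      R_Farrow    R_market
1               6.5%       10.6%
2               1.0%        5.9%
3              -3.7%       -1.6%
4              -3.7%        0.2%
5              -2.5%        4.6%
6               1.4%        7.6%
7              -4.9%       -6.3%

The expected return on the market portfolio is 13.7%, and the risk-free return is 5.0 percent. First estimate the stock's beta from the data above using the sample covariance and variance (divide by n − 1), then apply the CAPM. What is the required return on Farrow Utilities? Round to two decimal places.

10.41%

Mean R_i = (6.5 + 1.0 − 3.7 − 3.7 − 2.5 + 1.4 − 4.9) / 7 = -0.8429%
Mean R_m = (10.6 + 5.9 − 1.6 + 0.2 + 4.6 + 7.6 − 6.3) / 7 = 3.0000%
Σ(R_i − R̄_i)(R_m − R̄_m) = 127.6900  ⇒  Cov = 127.6900 / 6 = 21.2817
Σ(R_m − R̄_m)² = 205.3800  ⇒  Var(R_m) = 205.3800 / 6 = 34.2300
β = Cov / Var(R_m) = 21.2817 / 34.2300 = 0.6217
MRP = 13.7% − 5.0% = 8.70%
E(R) = R_f + β × MRP = 5.0% + 0.6217 × 8.7% = 10.41%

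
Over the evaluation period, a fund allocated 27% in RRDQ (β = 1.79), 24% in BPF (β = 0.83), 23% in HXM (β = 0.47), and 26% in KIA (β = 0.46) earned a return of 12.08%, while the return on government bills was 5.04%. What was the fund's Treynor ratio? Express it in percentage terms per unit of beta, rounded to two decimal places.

β_P = 0.27×1.79 + 0.24×0.83 + 0.23×0.47 + 0.26×0.46 = 0.9102
Treynor = (R_P − R_f) / β_P = (12.08% − 5.04%) / 0.9102 = 7.04% / 0.9102 = 7.73%

7.73%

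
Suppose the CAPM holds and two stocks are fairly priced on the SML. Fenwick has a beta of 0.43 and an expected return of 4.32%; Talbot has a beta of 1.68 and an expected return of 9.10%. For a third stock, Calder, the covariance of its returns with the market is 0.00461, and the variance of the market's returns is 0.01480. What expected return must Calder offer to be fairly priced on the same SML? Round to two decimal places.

3.87%

MRP = (9.10% − 4.32%) / (1.68 − 0.43) = 3.8240%
R_f = 4.32% − 0.43 × 3.8240% = 2.6757%
β_Calder = Cov / Var(R_m) = 0.00461 / 0.01480 = 0.3115
E(R_Calder) = R_f + β × MRP = 2.6757% + 0.3115 × 3.8240% = 3.87%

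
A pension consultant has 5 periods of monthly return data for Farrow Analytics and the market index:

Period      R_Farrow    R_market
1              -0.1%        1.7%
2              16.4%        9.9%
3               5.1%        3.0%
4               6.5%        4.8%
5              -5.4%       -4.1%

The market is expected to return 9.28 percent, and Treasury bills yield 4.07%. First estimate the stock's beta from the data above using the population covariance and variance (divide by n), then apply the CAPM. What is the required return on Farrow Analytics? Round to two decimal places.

12.27%

Mean R_i = (-0.1 + 16.4 + 5.1 + 6.5 − 5.4) / 5 = 4.5000%
Mean R_m = (1.7 + 9.9 + 3.0 + 4.8 − 4.1) / 5 = 3.0600%
Σ(R_i − R̄_i)(R_m − R̄_m) = 161.9800  ⇒  Cov = 161.9800 / 5 = 32.3960
Σ(R_m − R̄_m)² = 102.9320  ⇒  Var(R_m) = 102.9320 / 5 = 20.5864
β = Cov / Var(R_m) = 32.3960 / 20.5864 = 1.5737
MRP = 9.28% − 4.07% = 5.21%
E(R) = R_f + β × MRP = 4.07% + 1.5737 × 5.21% = 12.27%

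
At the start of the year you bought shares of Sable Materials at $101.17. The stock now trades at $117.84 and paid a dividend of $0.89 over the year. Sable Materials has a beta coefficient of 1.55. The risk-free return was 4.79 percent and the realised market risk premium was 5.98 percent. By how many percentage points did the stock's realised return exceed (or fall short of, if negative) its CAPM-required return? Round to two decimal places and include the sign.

Realised HPR = (P1 + D1 − P0) / P0 = (117.84 + 0.89 − 101.17) / 101.17 = 17.56 / 101.17 = 17.3569%
CAPM required = R_f + β·MRP = 4.79% + 1.55 × 5.98% = 14.0590%
α = realised − required = 17.3569% − 14.0590% = +3.30%

+3.30%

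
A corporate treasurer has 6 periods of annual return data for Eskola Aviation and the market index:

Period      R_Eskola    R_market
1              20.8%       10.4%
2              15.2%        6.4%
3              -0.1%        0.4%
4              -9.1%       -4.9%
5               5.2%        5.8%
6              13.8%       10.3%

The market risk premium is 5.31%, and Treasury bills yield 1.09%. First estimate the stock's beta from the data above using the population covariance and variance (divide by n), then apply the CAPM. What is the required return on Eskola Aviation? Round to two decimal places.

Mean R_i = (20.8 + 15.2 − 0.1 − 9.1 + 5.2 + 13.8) / 6 = 7.6333%
Mean R_m = (10.4 + 6.4 + 0.4 − 4.9 + 5.8 + 10.3) / 6 = 4.7333%
Σ(R_i − R̄_i)(R_m − R̄_m) = 313.6633  ⇒  Cov = 313.6633 / 6 = 52.2772
Σ(R_m − R̄_m)² = 178.5933  ⇒  Var(R_m) = 178.5933 / 6 = 29.7656
β = Cov / Var(R_m) = 52.2772 / 29.7656 = 1.7563
E(R) = R_f + β × MRP = 1.09% + 1.7563 × 5.31% = 10.42%

10.42%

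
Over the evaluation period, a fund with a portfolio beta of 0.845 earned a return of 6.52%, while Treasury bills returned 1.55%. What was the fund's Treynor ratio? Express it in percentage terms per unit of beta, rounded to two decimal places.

5.88%

Treynor = (R_P − R_f) / β_P = (6.52% − 1.55%) / 0.8450 = 4.97% / 0.8450 = 5.88%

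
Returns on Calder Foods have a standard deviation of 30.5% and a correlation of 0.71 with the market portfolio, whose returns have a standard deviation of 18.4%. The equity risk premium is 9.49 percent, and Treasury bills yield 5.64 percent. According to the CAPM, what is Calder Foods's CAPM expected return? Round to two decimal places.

16.81%

β = ρ × σ_i / σ_m = 0.71 × 30.5% / 18.4% = 1.1769
E(R) = 5.64% + 1.1769 × 9.49% = 16.81%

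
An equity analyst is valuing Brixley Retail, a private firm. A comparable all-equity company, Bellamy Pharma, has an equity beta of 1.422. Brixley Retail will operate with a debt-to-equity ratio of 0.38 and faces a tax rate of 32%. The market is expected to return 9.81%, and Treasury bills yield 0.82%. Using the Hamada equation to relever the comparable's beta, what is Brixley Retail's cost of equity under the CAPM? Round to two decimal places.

β_L = β_U × [1 + (1 − t)(D/E)] = 1.422 × [1 + (1 − 0.32) × 0.38]
    = 1.422 × [1 + 0.68 × 0.38] = 1.422 × 1.2584 = 1.7894
MRP = 9.81% − 0.82% = 8.99%
E(R) = R_f + β_L × MRP = 0.82% + 1.7894 × 8.99% = 16.91%

16.91%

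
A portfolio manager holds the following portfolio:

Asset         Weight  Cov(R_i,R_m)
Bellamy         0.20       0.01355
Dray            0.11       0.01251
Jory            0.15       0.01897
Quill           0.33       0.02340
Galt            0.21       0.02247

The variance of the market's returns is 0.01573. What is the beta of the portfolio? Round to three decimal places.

β_Bellamy = 0.01355 / 0.01573 = 0.8614
β_Dray = 0.01251 / 0.01573 = 0.7953
β_Jory = 0.01897 / 0.01573 = 1.2060
β_Quill = 0.02340 / 0.01573 = 1.4876
β_Galt = 0.02247 / 0.01573 = 1.4285
β_P = Σ w_i β_i = 0.20×0.8614 + 0.11×0.7953 + 0.15×1.2060 + 0.33×1.4876 + 0.21×1.4285 = 1.2316

1.232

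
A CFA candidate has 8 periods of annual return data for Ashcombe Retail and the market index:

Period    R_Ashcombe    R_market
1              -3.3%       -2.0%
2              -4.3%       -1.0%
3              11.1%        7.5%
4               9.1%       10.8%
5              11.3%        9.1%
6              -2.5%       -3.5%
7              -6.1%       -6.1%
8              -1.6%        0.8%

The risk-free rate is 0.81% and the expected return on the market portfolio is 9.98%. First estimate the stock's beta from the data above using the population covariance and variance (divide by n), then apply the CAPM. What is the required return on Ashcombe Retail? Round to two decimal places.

Mean R_i = (-3.3 − 4.3 + 11.1 + 9.1 + 11.3 − 2.5 − 6.1 − 1.6) / 8 = 1.7125%
Mean R_m = (-2.0 − 1.0 + 7.5 + 10.8 + 9.1 − 3.5 − 6.1 + 0.8) / 8 = 1.9500%
Σ(R_i − R̄_i)(R_m − R̄_m) = 313.2250  ⇒  Cov = 313.2250 / 8 = 39.1531
Σ(R_m − R̄_m)² = 280.3800  ⇒  Var(R_m) = 280.3800 / 8 = 35.0475
β = Cov / Var(R_m) = 39.1531 / 35.0475 = 1.1171
MRP = 9.98% − 0.81% = 9.17%
E(R) = R_f + β × MRP = 0.81% + 1.1171 × 9.17% = 11.05%

11.05%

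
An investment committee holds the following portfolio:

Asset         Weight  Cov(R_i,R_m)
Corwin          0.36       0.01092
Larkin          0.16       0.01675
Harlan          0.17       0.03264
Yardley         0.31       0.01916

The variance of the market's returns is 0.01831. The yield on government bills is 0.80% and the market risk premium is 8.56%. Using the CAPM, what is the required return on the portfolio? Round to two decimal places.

9.26%

β_Corwin = 0.01092 / 0.01831 = 0.5964
β_Larkin = 0.01675 / 0.01831 = 0.9148
β_Harlan = 0.03264 / 0.01831 = 1.7826
β_Yardley = 0.01916 / 0.01831 = 1.0464
β_P = Σ w_i β_i = 0.36×0.5964 + 0.16×0.9148 + 0.17×1.7826 + 0.31×1.0464 = 0.9885
E(R_P) = R_f + β_P × MRP = 0.80% + 0.9885 × 8.56% = 9.26%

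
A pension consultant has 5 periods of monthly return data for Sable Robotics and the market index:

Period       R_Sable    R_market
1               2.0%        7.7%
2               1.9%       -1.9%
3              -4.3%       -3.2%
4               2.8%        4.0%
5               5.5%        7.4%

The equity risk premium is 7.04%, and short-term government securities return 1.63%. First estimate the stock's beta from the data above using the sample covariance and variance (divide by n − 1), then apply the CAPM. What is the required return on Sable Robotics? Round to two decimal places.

5.35%

Mean R_i = (2.0 + 1.9 − 4.3 + 2.8 + 5.5) / 5 = 1.5800%
Mean R_m = (7.7 − 1.9 − 3.2 + 4.0 + 7.4) / 5 = 2.8000%
Σ(R_i − R̄_i)(R_m − R̄_m) = 55.3300  ⇒  Cov = 55.3300 / 4 = 13.8325
Σ(R_m − R̄_m)² = 104.7000  ⇒  Var(R_m) = 104.7000 / 4 = 26.1750
β = Cov / Var(R_m) = 13.8325 / 26.1750 = 0.5285
E(R) = R_f + β × MRP = 1.63% + 0.5285 × 7.04% = 5.35%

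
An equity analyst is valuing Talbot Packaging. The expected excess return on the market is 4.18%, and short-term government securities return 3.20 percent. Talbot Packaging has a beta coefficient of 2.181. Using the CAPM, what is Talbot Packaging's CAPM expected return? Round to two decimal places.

12.32%

E(R) = R_f + β × MRP = 3.20% + 2.181 × 4.18% = 12.32%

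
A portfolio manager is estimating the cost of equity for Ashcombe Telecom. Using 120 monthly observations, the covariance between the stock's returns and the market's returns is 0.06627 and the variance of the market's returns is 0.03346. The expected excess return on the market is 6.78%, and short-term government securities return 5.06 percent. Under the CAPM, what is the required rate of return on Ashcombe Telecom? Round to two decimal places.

β = Cov(R_i, R_m) / Var(R_m) = 0.06627 / 0.03346 = 1.9806
E(R) = R_f + β × MRP = 5.06% + 1.9806 × 6.78% = 18.49%

18.49%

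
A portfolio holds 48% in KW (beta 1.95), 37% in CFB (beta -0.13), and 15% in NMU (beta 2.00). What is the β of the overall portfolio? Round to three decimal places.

β_P = Σ w_i β_i = 0.48×1.95 + 0.37×-0.13 + 0.15×2.00 = 1.1879

1.188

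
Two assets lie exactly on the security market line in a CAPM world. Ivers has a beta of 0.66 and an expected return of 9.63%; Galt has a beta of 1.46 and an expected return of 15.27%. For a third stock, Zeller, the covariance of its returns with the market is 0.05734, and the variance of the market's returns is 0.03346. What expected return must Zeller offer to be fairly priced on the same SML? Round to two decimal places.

17.06%

MRP = (15.27% − 9.63%) / (1.46 − 0.66) = 7.0500%
R_f = 9.63% − 0.66 × 7.0500% = 4.9770%
β_Zeller = Cov / Var(R_m) = 0.05734 / 0.03346 = 1.7137
E(R_Zeller) = R_f + β × MRP = 4.9770% + 1.7137 × 7.0500% = 17.06%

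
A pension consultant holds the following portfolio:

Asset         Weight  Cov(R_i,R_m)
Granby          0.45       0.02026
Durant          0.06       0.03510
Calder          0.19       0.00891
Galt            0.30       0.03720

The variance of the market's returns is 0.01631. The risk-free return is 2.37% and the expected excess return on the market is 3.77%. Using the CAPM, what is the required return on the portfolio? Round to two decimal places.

7.94%

β_Granby = 0.02026 / 0.01631 = 1.2422
β_Durant = 0.03510 / 0.01631 = 2.1521
β_Calder = 0.00891 / 0.01631 = 0.5463
β_Galt = 0.03720 / 0.01631 = 2.2808
β_P = Σ w_i β_i = 0.45×1.2422 + 0.06×2.1521 + 0.19×0.5463 + 0.30×2.2808 = 1.4762
E(R_P) = R_f + β_P × MRP = 2.37% + 1.4762 × 3.77% = 7.94%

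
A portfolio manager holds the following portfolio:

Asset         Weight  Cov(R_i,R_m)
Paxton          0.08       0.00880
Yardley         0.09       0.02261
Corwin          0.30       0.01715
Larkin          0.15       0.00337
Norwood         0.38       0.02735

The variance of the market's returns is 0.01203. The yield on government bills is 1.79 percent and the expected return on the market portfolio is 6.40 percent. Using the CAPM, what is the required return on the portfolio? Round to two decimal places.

8.99%

β_Paxton = 0.00880 / 0.01203 = 0.7315
β_Yardley = 0.02261 / 0.01203 = 1.8795
β_Corwin = 0.01715 / 0.01203 = 1.4256
β_Larkin = 0.00337 / 0.01203 = 0.2801
β_Norwood = 0.02735 / 0.01203 = 2.2735
β_P = Σ w_i β_i = 0.08×0.7315 + 0.09×1.8795 + 0.30×1.4256 + 0.15×0.2801 + 0.38×2.2735 = 1.5613
MRP = 6.40% − 1.79% = 4.61%
E(R_P) = R_f + β_P × MRP = 1.79% + 1.5613 × 4.61% = 8.99%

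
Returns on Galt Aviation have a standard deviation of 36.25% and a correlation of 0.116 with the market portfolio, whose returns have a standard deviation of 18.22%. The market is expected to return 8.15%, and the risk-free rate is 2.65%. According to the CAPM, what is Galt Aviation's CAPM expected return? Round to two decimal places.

3.92%

β = ρ × σ_i / σ_m = 0.116 × 36.25% / 18.22% = 0.2308
MRP = 8.15% − 2.65% = 5.50%
E(R) = 2.65% + 0.2308 × 5.50% = 3.92%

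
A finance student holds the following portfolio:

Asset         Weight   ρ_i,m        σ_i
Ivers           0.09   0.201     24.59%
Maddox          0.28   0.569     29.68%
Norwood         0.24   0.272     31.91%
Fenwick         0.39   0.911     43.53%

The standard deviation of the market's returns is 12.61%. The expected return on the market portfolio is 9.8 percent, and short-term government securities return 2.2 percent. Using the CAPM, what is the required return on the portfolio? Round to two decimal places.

15.89%

β_Ivers = 0.201 × 24.59% / 12.61% = 0.3920
β_Maddox = 0.569 × 29.68% / 12.61% = 1.3392
β_Norwood = 0.272 × 31.91% / 12.61% = 0.6883
β_Fenwick = 0.911 × 43.53% / 12.61% = 3.1448
β_P = Σ w_i β_i = 0.09×0.3920 + 0.28×1.3392 + 0.24×0.6883 + 0.39×3.1448 = 1.8019
MRP = 9.8% − 2.2% = 7.60%
E(R_P) = R_f + β_P × MRP = 2.2% + 1.8019 × 7.6% = 15.89%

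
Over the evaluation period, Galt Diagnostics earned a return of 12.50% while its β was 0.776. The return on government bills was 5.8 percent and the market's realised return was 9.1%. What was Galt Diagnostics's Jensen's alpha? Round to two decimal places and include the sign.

Market excess return = 9.1% − 5.8% = 3.30%
CAPM benchmark = R_f + β(R_m − R_f) = 5.8% + 0.776 × 3.3% = 8.3608%
α = actual − benchmark = 12.50% − 8.3608% = +4.14%

+4.14%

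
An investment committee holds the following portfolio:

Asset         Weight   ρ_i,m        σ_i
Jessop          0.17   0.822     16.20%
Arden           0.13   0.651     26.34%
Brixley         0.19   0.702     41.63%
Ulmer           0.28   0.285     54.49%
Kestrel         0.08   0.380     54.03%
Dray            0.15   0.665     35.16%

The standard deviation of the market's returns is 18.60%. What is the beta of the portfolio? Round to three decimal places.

1.051

β_Jessop = 0.822 × 16.20% / 18.60% = 0.7159
β_Arden = 0.651 × 26.34% / 18.60% = 0.9219
β_Brixley = 0.702 × 41.63% / 18.60% = 1.5712
β_Ulmer = 0.285 × 54.49% / 18.60% = 0.8349
β_Kestrel = 0.380 × 54.03% / 18.60% = 1.1038
β_Dray = 0.665 × 35.16% / 18.60% = 1.2571
β_P = Σ w_i β_i = 0.17×0.7159 + 0.13×0.9219 + 0.19×1.5712 + 0.28×0.8349 + 0.08×1.1038 + 0.15×1.2571 = 1.0507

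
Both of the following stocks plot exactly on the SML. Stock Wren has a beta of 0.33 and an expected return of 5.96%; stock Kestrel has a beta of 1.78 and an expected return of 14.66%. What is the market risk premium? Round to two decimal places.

Both satisfy E(R) = R_f + β·MRP, so the slope of the SML is
MRP = (14.66% − 5.96%) / (1.78 − 0.33) = 8.70% / 1.45 = 6.0000%

6.00%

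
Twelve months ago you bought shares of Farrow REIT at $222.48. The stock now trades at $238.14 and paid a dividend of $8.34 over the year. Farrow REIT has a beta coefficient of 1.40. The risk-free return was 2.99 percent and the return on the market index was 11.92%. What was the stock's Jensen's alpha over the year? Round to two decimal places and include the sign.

-4.70%

Realised HPR = (P1 + D1 − P0) / P0 = (238.14 + 8.34 − 222.48) / 222.48 = 24.00 / 222.48 = 10.7875%
MRP = 11.92% − 2.99% = 8.93%
CAPM required = R_f + β·MRP = 2.99% + 1.40 × 8.93% = 15.4920%
α = realised − required = 10.7875% − 15.4920% = -4.70%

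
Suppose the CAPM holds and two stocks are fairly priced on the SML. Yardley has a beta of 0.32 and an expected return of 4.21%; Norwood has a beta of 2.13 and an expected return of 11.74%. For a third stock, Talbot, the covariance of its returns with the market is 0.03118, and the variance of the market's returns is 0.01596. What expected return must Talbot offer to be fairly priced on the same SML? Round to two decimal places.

MRP = (11.74% − 4.21%) / (2.13 − 0.32) = 4.1602%
R_f = 4.21% − 0.32 × 4.1602% = 2.8787%
β_Talbot = Cov / Var(R_m) = 0.03118 / 0.01596 = 1.9536
E(R_Talbot) = R_f + β × MRP = 2.8787% + 1.9536 × 4.1602% = 11.01%

11.01%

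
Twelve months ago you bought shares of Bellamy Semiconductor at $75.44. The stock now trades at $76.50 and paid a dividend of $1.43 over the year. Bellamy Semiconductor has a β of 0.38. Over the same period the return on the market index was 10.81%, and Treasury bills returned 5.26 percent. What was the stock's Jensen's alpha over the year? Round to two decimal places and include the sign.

Realised HPR = (P1 + D1 − P0) / P0 = (76.50 + 1.43 − 75.44) / 75.44 = 2.49 / 75.44 = 3.3006%
MRP = 10.81% − 5.26% = 5.55%
CAPM required = R_f + β·MRP = 5.26% + 0.38 × 5.55% = 7.3690%
α = realised − required = 3.3006% − 7.3690% = -4.07%

-4.07%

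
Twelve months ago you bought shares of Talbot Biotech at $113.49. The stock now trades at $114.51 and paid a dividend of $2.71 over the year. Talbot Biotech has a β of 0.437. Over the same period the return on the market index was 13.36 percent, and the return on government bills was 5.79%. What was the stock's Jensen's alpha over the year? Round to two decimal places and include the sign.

-5.81%

Realised HPR = (P1 + D1 − P0) / P0 = (114.51 + 2.71 − 113.49) / 113.49 = 3.73 / 113.49 = 3.2866%
MRP = 13.36% − 5.79% = 7.57%
CAPM required = R_f + β·MRP = 5.79% + 0.437 × 7.57% = 9.09809%
α = realised − required = 3.2866% − 9.09809% = -5.81%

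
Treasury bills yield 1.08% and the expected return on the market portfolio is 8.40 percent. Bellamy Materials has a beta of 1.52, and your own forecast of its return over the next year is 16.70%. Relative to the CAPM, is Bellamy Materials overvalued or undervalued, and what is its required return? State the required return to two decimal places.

Undervalued; required return 12.21%

MRP = 8.40% − 1.08% = 7.32%
Required return = R_f + β·MRP = 1.08% + 1.52 × 7.32% = 12.21%
Forecast 16.70% > required 12.21% → the stock plots above the SML → undervalued.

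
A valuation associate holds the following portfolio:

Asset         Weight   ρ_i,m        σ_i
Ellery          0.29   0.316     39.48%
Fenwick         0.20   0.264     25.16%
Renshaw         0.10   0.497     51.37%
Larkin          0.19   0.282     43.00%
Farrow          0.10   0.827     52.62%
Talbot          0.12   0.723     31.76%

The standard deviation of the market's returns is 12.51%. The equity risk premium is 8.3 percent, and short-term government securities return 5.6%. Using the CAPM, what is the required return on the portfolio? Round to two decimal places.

β_Ellery = 0.316 × 39.48% / 12.51% = 0.9973
β_Fenwick = 0.264 × 25.16% / 12.51% = 0.5310
β_Renshaw = 0.497 × 51.37% / 12.51% = 2.0408
β_Larkin = 0.282 × 43.00% / 12.51% = 0.9693
β_Farrow = 0.827 × 52.62% / 12.51% = 3.4786
β_Talbot = 0.723 × 31.76% / 12.51% = 1.8355
β_P = Σ w_i β_i = 0.29×0.9973 + 0.20×0.5310 + 0.10×2.0408 + 0.19×0.9693 + 0.10×3.4786 + 0.12×1.8355 = 1.3518
E(R_P) = R_f + β_P × MRP = 5.6% + 1.3518 × 8.3% = 16.82%

16.82%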